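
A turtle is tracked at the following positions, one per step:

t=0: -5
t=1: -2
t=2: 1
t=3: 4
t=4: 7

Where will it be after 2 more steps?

13

The position changes by +3 every step.
step 5: 7 + 3 → 10
step 6: 10 + 3 → 13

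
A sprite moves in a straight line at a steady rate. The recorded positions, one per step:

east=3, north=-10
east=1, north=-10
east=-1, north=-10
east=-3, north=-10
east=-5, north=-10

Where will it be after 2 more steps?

east=-9, north=-10

Each step adds (-2, +0) to the position.
step 5: east=-5, north=-10 + (-2, +0) → east=-7, north=-10
step 6: east=-7, north=-10 + (-2, +0) → east=-9, north=-10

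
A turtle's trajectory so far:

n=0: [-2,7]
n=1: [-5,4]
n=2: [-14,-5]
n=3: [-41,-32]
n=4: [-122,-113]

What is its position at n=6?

[-1094,-1085]

Step-to-step displacements: [-3,-3], [-9,-9], [-27,-27], [-81,-81]; each is 3× the previous.
step 5: [-122,-113] + [-243,-243] → [-365,-356]
step 6: [-365,-356] + [-729,-729] → [-1094,-1085]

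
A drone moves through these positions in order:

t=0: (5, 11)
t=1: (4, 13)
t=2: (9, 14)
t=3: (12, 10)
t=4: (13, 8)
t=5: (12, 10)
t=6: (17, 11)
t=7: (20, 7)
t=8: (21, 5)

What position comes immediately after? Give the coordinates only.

(20, 7)

Step-to-step displacements: (-1, +2), (+5, +1), (+3, -4), (+1, -2), (-1, +2), (+5, +1), (+3, -4), (+1, -2) — a repeating cycle of length 4.
step 9: apply (-1, +2) → (20, 7)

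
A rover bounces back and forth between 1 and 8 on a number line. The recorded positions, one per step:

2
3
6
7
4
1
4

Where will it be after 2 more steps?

6

The value travels 3 per step and bounces off the walls at 1 and 8.
  step 7: 4 → 7
  step 8: 7 → 6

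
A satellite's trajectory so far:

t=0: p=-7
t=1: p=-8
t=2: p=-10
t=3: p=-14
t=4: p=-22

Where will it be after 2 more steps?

p=-70

Consecutive displacements -1, -2, -4, -8 scale by a factor of 2 each step.
step 5: -22 − 16 → p=-38
step 6: -38 − 32 → p=-70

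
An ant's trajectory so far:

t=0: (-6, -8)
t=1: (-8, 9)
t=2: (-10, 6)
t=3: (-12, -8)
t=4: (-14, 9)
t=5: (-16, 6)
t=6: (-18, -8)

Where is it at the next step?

(-20, 9)

First: linear, -2 per step → -20 at step 7.
Second: cycles through -8, 9, 6 every 3 steps. Step 7 lands at position 1 of the cycle → 9.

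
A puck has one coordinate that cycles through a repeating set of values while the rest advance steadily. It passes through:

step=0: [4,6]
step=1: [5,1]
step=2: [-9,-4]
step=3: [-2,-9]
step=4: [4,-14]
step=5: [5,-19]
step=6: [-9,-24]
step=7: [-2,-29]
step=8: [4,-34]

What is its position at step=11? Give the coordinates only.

First: cycles through 4, 5, -9, -2 every 4 steps. Step 11 lands at position 3 of the cycle → -2.
Second: linear, -5 per step → -49 at step 11.

[-2,-49]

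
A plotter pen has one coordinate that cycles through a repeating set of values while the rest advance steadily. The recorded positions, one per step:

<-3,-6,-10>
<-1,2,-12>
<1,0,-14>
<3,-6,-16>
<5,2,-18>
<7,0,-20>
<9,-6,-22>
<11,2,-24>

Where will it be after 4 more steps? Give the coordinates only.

<19,0,-32>

The first coordinate changes by +2 each step, so at step 11 it is -3 + 11·(2) = 19.
The second coordinate repeats the cycle [-6, 2, 0] with period 3; step 11 mod 3 = 2, giving 0.
The third coordinate changes by -2 each step, so at step 11 it is -10 + 11·(-2) = -32.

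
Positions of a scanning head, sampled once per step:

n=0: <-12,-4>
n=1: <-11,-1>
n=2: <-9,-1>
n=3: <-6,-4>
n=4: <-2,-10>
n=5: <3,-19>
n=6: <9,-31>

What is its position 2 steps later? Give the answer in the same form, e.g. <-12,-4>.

<24,-64>

Successive displacements: <+1,+3>, <+2,+0>, <+3,-3>, <+4,-6>, <+5,-9>, <+6,-12> — each changes by <+1,-3>.
step 7: <9,-31> + <+7,-15> → <16,-46>
step 8: <16,-46> + <+8,-18> → <24,-64>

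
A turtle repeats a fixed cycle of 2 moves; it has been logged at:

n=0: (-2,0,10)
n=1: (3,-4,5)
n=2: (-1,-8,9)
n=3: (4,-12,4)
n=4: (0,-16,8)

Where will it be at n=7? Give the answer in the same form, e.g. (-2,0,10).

(6,-28,2)

Step-to-step displacements: (+5,-4,-5), (-4,-4,+4), (+5,-4,-5), (-4,-4,+4) — a repeating cycle of length 2.
step 5: apply (+5,-4,-5) → (5,-20,3)
step 6: apply (-4,-4,+4) → (1,-24,7)
step 7: apply (+5,-4,-5) → (6,-28,2)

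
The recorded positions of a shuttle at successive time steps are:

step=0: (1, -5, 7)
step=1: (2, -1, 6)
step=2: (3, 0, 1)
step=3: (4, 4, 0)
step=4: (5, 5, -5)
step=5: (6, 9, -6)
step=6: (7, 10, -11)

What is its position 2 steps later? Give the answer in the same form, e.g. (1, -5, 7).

(9, 15, -17)

Differencing gives (+1, +4, -1), (+1, +1, -5), (+1, +4, -1), (+1, +1, -5), (+1, +4, -1), (+1, +1, -5). This is the pattern (+1, +4, -1), (+1, +1, -5) repeated.
step 7: apply (+1, +4, -1) → (8, 14, -12)
step 8: apply (+1, +1, -5) → (9, 15, -17)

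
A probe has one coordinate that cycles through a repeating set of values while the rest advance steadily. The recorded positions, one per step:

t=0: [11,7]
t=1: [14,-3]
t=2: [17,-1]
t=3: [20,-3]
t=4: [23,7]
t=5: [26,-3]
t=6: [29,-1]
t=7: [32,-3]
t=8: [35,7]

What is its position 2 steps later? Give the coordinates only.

[41,-1]

The first coordinate changes by +3 each step, so at step 10 it is 11 + 10·(3) = 41.
The second coordinate repeats the cycle [7, -3, -1, -3] with period 4; step 10 mod 4 = 2, giving -1.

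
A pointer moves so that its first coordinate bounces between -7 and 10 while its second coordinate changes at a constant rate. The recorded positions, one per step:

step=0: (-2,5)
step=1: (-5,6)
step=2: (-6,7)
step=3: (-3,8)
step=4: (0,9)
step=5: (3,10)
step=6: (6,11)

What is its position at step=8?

The first coordinate travels 3 per step and bounces off the walls at -7 and 10.
  step 7: 6 → 9
  step 8: 9 → 8
The second coordinate changes by +1 each step: at step 8 it is 13.

(8,13)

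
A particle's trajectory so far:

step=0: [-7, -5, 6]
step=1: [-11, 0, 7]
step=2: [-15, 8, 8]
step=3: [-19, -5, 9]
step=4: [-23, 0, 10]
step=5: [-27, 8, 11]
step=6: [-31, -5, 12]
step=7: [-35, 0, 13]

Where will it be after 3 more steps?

[-47, 0, 16]

First: linear, -4 per step → -47 at step 10.
Second: cycles through -5, 0, 8 every 3 steps. Step 10 lands at position 1 of the cycle → 0.
Third: linear, +1 per step → 16 at step 10.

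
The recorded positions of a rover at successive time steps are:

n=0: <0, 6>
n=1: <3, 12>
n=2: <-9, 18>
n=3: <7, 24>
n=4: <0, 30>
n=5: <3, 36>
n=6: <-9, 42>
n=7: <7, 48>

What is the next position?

First: cycles through 0, 3, -9, 7 every 4 steps. Step 8 lands at position 0 of the cycle → 0.
Second: linear, +6 per step → 54 at step 8.

<0, 54>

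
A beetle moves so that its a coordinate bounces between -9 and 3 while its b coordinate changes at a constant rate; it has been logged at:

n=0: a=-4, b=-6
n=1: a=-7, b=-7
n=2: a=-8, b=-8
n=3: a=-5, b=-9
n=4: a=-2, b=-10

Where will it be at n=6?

The a coordinate reflects between -9 and 3, moving 3 per step.
  step 5: -2 → 1
  step 6: 1 → 2
The b coordinate changes by -1 each step: at step 6 it is -12.

a=2, b=-12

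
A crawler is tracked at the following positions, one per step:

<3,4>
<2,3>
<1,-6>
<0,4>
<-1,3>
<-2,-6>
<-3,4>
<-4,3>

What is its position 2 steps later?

<-6,4>

First: linear, -1 per step → -6 at step 9.
Second: cycles through 4, 3, -6 every 3 steps. Step 9 lands at position 0 of the cycle → 4.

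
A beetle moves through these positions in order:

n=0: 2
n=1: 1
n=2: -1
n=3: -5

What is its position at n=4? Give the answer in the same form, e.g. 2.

-13

Step-to-step displacements: -1, -2, -4; each is 2× the previous.
step 4: -5 − 8 → -13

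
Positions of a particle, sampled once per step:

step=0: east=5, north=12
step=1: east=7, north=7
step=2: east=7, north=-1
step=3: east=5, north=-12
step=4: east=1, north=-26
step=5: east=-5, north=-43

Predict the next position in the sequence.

east=-13, north=-63

Taking differences between consecutive positions: (+2, -5), (+0, -8), (-2, -11), (-4, -14), (-6, -17). These grow by (-2, -3) each step.
step 6: east=-5, north=-43 + (-8, -20) → east=-13, north=-63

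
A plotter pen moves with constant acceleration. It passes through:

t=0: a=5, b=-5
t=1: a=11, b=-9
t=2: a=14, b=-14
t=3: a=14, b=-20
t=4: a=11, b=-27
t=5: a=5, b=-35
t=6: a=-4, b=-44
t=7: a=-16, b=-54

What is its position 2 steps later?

First differences are (+6,-4), (+3,-5), (+0,-6), (-3,-7), (-6,-8), (-9,-9), (-12,-10); their common second difference is (-3,-1) (constant acceleration).
step 8: a=-16, b=-54 + (-15,-11) → a=-31, b=-65
step 9: a=-31, b=-65 + (-18,-12) → a=-49, b=-77

a=-49, b=-77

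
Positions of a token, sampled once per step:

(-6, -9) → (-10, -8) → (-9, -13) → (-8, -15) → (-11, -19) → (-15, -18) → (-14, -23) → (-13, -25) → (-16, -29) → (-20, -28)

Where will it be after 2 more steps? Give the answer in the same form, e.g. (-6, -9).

The moves between consecutive positions are (-4, +1), (+1, -5), (+1, -2), (-3, -4), (-4, +1), (+1, -5), (+1, -2), (-3, -4), (-4, +1); they repeat the 4-cycle [(-4, +1), (+1, -5), (+1, -2), (-3, -4)].
step 10: apply (+1, -5) → (-19, -33)
step 11: apply (+1, -2) → (-18, -35)

(-18, -35)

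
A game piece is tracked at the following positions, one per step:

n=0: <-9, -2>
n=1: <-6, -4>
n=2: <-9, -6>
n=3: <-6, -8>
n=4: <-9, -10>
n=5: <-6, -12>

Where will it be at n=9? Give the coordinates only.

First: cycles through -9, -6 every 2 steps. Step 9 lands at position 1 of the cycle → -6.
Second: linear, -2 per step → -20 at step 9.

<-6, -20>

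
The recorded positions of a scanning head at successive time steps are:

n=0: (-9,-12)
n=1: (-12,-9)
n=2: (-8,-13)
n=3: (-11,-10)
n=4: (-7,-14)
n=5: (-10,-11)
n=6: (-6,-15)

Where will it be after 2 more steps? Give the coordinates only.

The moves between consecutive positions are (-3,+3), (+4,-4), (-3,+3), (+4,-4), (-3,+3), (+4,-4); they repeat the 2-cycle [(-3,+3), (+4,-4)].
step 7: apply (-3,+3) → (-9,-12)
step 8: apply (+4,-4) → (-5,-16)

(-5,-16)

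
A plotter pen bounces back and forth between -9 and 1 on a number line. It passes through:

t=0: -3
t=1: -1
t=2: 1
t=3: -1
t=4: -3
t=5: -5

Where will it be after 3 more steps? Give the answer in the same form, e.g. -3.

The value travels 2 per step and bounces off the walls at -9 and 1.
  step 6: -5 → -7
  step 7: -7 → -9
  step 8: -9 → -7

-7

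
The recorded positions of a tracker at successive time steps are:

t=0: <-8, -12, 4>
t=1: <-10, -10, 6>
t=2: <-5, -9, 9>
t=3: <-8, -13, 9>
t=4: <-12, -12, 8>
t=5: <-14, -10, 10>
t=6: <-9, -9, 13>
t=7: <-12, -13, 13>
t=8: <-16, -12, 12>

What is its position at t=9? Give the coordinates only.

<-18, -10, 14>

The moves between consecutive positions are <-2, +2, +2>, <+5, +1, +3>, <-3, -4, +0>, <-4, +1, -1>, <-2, +2, +2>, <+5, +1, +3>, <-3, -4, +0>, <-4, +1, -1>; they repeat the 4-cycle [<-2, +2, +2>, <+5, +1, +3>, <-3, -4, +0>, <-4, +1, -1>].
step 9: apply <-2, +2, +2> → <-18, -10, 14>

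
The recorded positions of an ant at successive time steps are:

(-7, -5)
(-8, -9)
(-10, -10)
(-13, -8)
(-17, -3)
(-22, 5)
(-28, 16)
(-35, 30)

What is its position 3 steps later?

(-62, 90)

Taking differences between consecutive positions: (-1, -4), (-2, -1), (-3, +2), (-4, +5), (-5, +8), (-6, +11), (-7, +14). These grow by (-1, +3) each step.
step 8: (-35, 30) + (-8, +17) → (-43, 47)
step 9: (-43, 47) + (-9, +20) → (-52, 67)
step 10: (-52, 67) + (-10, +23) → (-62, 90)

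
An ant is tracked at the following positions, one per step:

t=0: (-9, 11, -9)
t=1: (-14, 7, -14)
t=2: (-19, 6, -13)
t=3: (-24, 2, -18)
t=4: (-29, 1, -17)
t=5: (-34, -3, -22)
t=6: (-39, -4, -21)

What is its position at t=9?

(-54, -13, -30)

Step-to-step displacements: (-5, -4, -5), (-5, -1, +1), (-5, -4, -5), (-5, -1, +1), (-5, -4, -5), (-5, -1, +1) — a repeating cycle of length 2.
step 7: apply (-5, -4, -5) → (-44, -8, -26)
step 8: apply (-5, -1, +1) → (-49, -9, -25)
step 9: apply (-5, -4, -5) → (-54, -13, -30)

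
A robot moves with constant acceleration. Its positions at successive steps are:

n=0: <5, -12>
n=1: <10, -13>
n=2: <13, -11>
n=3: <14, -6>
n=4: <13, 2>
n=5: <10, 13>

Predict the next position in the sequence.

Successive displacements: <+5, -1>, <+3, +2>, <+1, +5>, <-1, +8>, <-3, +11> — each changes by <-2, +3>.
step 6: <10, 13> + <-5, +14> → <5, 27>

<5, 27>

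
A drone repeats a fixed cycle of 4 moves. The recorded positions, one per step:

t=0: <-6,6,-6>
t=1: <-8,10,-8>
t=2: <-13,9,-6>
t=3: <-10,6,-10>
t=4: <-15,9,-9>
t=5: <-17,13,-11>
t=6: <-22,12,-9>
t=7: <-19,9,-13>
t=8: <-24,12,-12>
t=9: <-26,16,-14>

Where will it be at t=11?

<-28,12,-16>

The moves between consecutive positions are <-2,+4,-2>, <-5,-1,+2>, <+3,-3,-4>, <-5,+3,+1>, <-2,+4,-2>, <-5,-1,+2>, <+3,-3,-4>, <-5,+3,+1>, <-2,+4,-2>; they repeat the 4-cycle [<-2,+4,-2>, <-5,-1,+2>, <+3,-3,-4>, <-5,+3,+1>].
step 10: apply <-5,-1,+2> → <-31,15,-12>
step 11: apply <+3,-3,-4> → <-28,12,-16>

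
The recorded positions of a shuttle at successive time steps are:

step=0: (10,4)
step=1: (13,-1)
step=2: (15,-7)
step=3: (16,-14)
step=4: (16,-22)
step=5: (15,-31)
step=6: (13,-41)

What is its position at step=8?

Taking differences between consecutive positions: (+3,-5), (+2,-6), (+1,-7), (+0,-8), (-1,-9), (-2,-10). These grow by (-1,-1) each step.
step 7: (13,-41) + (-3,-11) → (10,-52)
step 8: (10,-52) + (-4,-12) → (6,-64)

(6,-64)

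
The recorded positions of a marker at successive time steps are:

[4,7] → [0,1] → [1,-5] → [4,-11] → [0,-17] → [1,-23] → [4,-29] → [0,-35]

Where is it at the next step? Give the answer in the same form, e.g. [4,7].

[1,-41]

First: cycles through 4, 0, 1 every 3 steps. Step 8 lands at position 2 of the cycle → 1.
Second: linear, -6 per step → -41 at step 8.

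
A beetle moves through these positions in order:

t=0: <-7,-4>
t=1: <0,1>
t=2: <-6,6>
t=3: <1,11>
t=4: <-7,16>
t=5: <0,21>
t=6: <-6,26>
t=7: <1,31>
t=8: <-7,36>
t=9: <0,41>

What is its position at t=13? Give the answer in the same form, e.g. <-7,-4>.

<0,61>

The first coordinate repeats the cycle [-7, 0, -6, 1] with period 4; step 13 mod 4 = 1, giving 0.
The second coordinate changes by +5 each step, so at step 13 it is -4 + 13·(5) = 61.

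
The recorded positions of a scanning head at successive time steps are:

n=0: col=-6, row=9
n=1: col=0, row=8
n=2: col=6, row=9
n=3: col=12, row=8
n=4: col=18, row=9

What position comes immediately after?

The col coordinate changes by +6 each step, so at step 5 it is -6 + 5·(6) = 24.
The row coordinate repeats the cycle [9, 8] with period 2; step 5 mod 2 = 1, giving 8.

col=24, row=8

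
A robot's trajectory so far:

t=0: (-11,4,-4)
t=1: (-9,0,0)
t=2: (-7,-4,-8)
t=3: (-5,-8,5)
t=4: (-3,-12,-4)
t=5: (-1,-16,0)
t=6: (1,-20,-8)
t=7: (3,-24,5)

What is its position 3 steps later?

The first coordinate changes by +2 each step, so at step 10 it is -11 + 10·(2) = 9.
The second coordinate changes by -4 each step, so at step 10 it is 4 + 10·(-4) = -36.
The third coordinate repeats the cycle [-4, 0, -8, 5] with period 4; step 10 mod 4 = 2, giving -8.

(9,-36,-8)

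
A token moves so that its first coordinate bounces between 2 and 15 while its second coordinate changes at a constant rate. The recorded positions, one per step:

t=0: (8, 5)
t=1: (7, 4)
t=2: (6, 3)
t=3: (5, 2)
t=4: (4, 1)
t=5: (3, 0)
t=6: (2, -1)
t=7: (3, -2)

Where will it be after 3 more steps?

(6, -5)

The first coordinate reflects between 2 and 15, moving 1 per step.
  step 8: 3 → 4
  step 9: 4 → 5
  step 10: 5 → 6
The second coordinate changes by -1 each step: at step 10 it is -5.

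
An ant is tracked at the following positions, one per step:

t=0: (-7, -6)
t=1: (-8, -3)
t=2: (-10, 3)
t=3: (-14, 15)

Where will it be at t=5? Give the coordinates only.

Consecutive displacements (-1, +3), (-2, +6), (-4, +12) scale by a factor of 2 each step.
step 4: (-14, 15) + (-8, +24) → (-22, 39)
step 5: (-22, 39) + (-16, +48) → (-38, 87)

(-38, 87)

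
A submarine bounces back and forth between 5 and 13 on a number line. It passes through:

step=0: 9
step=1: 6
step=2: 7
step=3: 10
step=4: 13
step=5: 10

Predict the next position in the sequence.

The value travels 3 per step and bounces off the walls at 5 and 13.
  step 6: 10 → 7

7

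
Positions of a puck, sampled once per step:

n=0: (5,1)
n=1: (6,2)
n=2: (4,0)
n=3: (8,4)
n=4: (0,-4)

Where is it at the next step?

(16,12)

Step-to-step displacements: (+1,+1), (-2,-2), (+4,+4), (-8,-8); each is -2× the previous.
step 5: (0,-4) + (+16,+16) → (16,12)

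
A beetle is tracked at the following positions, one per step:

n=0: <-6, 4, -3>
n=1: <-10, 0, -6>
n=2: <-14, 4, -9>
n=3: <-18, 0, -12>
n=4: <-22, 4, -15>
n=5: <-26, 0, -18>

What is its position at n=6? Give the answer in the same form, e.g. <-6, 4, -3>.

<-30, 4, -21>

The first coordinate changes by -4 each step, so at step 6 it is -6 + 6·(-4) = -30.
The second coordinate repeats the cycle [4, 0] with period 2; step 6 mod 2 = 0, giving 4.
The third coordinate changes by -3 each step, so at step 6 it is -3 + 6·(-3) = -21.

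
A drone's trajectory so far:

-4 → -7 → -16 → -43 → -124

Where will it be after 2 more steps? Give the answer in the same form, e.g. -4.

-1096

Step-to-step displacements: -3, -9, -27, -81; each is 3× the previous.
step 5: -124 − 243 → -367
step 6: -367 − 729 → -1096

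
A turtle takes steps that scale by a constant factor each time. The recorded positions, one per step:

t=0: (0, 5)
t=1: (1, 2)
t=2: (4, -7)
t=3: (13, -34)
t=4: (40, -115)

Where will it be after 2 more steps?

Consecutive displacements (+1, -3), (+3, -9), (+9, -27), (+27, -81) scale by a factor of 3 each step.
step 5: (40, -115) + (+81, -243) → (121, -358)
step 6: (121, -358) + (+243, -729) → (364, -1087)

(364, -1087)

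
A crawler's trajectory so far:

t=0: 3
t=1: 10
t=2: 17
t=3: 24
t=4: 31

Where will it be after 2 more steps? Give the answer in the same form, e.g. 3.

Each step adds +7 to the position.
step 5: 31 + 7 → 38
step 6: 38 + 7 → 45

45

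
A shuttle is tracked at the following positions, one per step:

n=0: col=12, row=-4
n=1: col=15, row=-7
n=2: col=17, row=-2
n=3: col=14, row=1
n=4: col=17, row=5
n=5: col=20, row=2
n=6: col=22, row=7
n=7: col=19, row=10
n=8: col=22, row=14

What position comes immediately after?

col=25, row=11

Differencing gives (+3,-3), (+2,+5), (-3,+3), (+3,+4), (+3,-3), (+2,+5), (-3,+3), (+3,+4). This is the pattern (+3,-3), (+2,+5), (-3,+3), (+3,+4) repeated.
step 9: apply (+3,-3) → col=25, row=11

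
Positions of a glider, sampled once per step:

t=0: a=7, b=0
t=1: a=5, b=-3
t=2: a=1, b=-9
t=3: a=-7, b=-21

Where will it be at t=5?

Consecutive displacements (-2,-3), (-4,-6), (-8,-12) scale by a factor of 2 each step.
step 4: a=-7, b=-21 + (-16,-24) → a=-23, b=-45
step 5: a=-23, b=-45 + (-32,-48) → a=-55, b=-93

a=-55, b=-93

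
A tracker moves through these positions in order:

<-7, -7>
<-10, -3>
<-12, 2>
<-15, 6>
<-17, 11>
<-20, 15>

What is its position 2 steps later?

<-25, 24>

Step-to-step displacements: <-3, +4>, <-2, +5>, <-3, +4>, <-2, +5>, <-3, +4> — a repeating cycle of length 2.
step 6: apply <-2, +5> → <-22, 20>
step 7: apply <-3, +4> → <-25, 24>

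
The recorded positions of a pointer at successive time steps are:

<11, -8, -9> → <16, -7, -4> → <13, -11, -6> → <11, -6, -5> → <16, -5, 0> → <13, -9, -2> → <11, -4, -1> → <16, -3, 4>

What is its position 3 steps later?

Step-to-step displacements: <+5, +1, +5>, <-3, -4, -2>, <-2, +5, +1>, <+5, +1, +5>, <-3, -4, -2>, <-2, +5, +1>, <+5, +1, +5> — a repeating cycle of length 3.
step 8: apply <-3, -4, -2> → <13, -7, 2>
step 9: apply <-2, +5, +1> → <11, -2, 3>
step 10: apply <+5, +1, +5> → <16, -1, 8>

<16, -1, 8>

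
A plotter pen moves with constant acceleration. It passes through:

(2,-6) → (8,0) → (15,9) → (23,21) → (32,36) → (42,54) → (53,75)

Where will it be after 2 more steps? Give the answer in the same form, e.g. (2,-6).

First differences are (+6,+6), (+7,+9), (+8,+12), (+9,+15), (+10,+18), (+11,+21); their common second difference is (+1,+3) (constant acceleration).
step 7: (53,75) + (+12,+24) → (65,99)
step 8: (65,99) + (+13,+27) → (78,126)

(78,126)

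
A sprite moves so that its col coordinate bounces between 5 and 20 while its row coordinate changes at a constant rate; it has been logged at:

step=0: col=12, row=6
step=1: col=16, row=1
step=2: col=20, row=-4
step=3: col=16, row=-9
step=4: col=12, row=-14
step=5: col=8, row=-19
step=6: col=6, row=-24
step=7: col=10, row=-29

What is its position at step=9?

col=18, row=-39

The col coordinate reflects between 5 and 20, moving 4 per step.
  step 8: 10 → 14
  step 9: 14 → 18
The row coordinate changes by -5 each step: at step 9 it is -39.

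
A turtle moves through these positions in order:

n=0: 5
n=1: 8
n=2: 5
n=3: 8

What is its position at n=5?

8

Step-to-step displacements: +3, -3, +3; each is -1× the previous.
step 4: 8 − 3 → 5
step 5: 5 + 3 → 8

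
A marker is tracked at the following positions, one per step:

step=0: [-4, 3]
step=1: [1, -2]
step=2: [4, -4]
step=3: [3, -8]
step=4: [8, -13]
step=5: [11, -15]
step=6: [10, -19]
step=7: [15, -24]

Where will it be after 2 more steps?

[17, -30]

Step-to-step displacements: [+5, -5], [+3, -2], [-1, -4], [+5, -5], [+3, -2], [-1, -4], [+5, -5] — a repeating cycle of length 3.
step 8: apply [+3, -2] → [18, -26]
step 9: apply [-1, -4] → [17, -30]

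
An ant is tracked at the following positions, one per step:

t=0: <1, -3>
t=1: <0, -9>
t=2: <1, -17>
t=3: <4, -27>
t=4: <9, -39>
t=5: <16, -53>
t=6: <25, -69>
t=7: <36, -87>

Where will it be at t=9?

<64, -129>

Taking differences between consecutive positions: <-1, -6>, <+1, -8>, <+3, -10>, <+5, -12>, <+7, -14>, <+9, -16>, <+11, -18>. These grow by <+2, -2> each step.
step 8: <36, -87> + <+13, -20> → <49, -107>
step 9: <49, -107> + <+15, -22> → <64, -129>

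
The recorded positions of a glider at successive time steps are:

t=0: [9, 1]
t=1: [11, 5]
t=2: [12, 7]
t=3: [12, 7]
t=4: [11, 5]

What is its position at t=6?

First differences are [+2, +4], [+1, +2], [+0, +0], [-1, -2]; their common second difference is [-1, -2] (constant acceleration).
step 5: [11, 5] + [-2, -4] → [9, 1]
step 6: [9, 1] + [-3, -6] → [6, -5]

[6, -5]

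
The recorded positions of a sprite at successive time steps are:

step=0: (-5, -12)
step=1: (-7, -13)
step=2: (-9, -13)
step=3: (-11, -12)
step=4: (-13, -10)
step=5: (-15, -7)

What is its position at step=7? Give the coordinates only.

Taking differences between consecutive positions: (-2, -1), (-2, +0), (-2, +1), (-2, +2), (-2, +3). These grow by (+0, +1) each step.
step 6: (-15, -7) + (-2, +4) → (-17, -3)
step 7: (-17, -3) + (-2, +5) → (-19, 2)

(-19, 2)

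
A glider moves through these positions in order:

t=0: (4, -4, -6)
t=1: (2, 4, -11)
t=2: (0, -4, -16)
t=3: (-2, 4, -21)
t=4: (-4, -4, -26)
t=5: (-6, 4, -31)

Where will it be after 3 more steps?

(-12, -4, -46)

The first coordinate changes by -2 each step, so at step 8 it is 4 + 8·(-2) = -12.
The second coordinate repeats the cycle [-4, 4] with period 2; step 8 mod 2 = 0, giving -4.
The third coordinate changes by -5 each step, so at step 8 it is -6 + 8·(-5) = -46.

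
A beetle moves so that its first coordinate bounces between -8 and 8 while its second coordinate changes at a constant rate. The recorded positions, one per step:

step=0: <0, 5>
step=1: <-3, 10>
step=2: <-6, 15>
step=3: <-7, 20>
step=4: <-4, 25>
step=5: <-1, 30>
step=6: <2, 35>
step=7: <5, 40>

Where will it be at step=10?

The first coordinate reflects between -8 and 8, moving 3 per step.
  step 8: 5 → 8
  step 9: 8 → 5
  step 10: 5 → 2
The second coordinate changes by +5 each step: at step 10 it is 55.

<2, 55>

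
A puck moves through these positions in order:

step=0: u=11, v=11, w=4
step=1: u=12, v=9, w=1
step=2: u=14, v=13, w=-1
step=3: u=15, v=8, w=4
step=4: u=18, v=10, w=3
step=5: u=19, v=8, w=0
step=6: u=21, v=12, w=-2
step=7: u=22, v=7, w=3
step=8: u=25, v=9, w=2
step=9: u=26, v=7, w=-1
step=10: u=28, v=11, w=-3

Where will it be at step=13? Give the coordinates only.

Step-to-step displacements: (+1,-2,-3), (+2,+4,-2), (+1,-5,+5), (+3,+2,-1), (+1,-2,-3), (+2,+4,-2), (+1,-5,+5), (+3,+2,-1), (+1,-2,-3), (+2,+4,-2) — a repeating cycle of length 4.
step 11: apply (+1,-5,+5) → u=29, v=6, w=2
step 12: apply (+3,+2,-1) → u=32, v=8, w=1
step 13: apply (+1,-2,-3) → u=33, v=6, w=-2

u=33, v=6, w=-2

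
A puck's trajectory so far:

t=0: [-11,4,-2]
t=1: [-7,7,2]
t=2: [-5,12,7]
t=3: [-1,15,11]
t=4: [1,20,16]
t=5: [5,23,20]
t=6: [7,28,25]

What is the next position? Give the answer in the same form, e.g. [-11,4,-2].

Step-to-step displacements: [+4,+3,+4], [+2,+5,+5], [+4,+3,+4], [+2,+5,+5], [+4,+3,+4], [+2,+5,+5] — a repeating cycle of length 2.
step 7: apply [+4,+3,+4] → [11,31,29]

[11,31,29]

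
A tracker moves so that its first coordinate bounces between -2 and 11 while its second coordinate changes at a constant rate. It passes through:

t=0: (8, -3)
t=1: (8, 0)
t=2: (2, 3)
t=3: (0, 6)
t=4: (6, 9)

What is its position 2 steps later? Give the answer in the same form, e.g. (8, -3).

The first coordinate travels 6 per step and bounces off the walls at -2 and 11.
  step 5: 6 → 10
  step 6: 10 → 4
The second coordinate changes by +3 each step: at step 6 it is 15.

(4, 15)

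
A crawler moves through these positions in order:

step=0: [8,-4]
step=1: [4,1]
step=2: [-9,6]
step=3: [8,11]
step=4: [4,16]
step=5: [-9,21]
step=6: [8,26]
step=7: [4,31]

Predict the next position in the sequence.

[-9,36]

The first coordinate repeats the cycle [8, 4, -9] with period 3; step 8 mod 3 = 2, giving -9.
The second coordinate changes by +5 each step, so at step 8 it is -4 + 8·(5) = 36.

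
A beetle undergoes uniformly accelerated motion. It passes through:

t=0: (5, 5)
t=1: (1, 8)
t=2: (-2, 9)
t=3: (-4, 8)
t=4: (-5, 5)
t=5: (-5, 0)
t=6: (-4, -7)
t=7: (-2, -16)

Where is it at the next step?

(1, -27)

Successive displacements: (-4, +3), (-3, +1), (-2, -1), (-1, -3), (+0, -5), (+1, -7), (+2, -9) — each changes by (+1, -2).
step 8: (-2, -16) + (+3, -11) → (1, -27)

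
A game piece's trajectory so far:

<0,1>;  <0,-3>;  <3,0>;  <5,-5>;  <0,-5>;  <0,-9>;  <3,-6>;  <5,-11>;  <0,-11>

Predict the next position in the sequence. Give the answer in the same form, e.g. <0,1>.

<0,-15>

Step-to-step displacements: <+0,-4>, <+3,+3>, <+2,-5>, <-5,+0>, <+0,-4>, <+3,+3>, <+2,-5>, <-5,+0> — a repeating cycle of length 4.
step 9: apply <+0,-4> → <0,-15>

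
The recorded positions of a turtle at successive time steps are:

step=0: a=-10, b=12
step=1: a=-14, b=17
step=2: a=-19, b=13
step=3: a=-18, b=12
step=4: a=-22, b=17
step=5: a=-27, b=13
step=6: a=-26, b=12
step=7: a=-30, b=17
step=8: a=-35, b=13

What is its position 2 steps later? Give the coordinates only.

a=-38, b=17

Step-to-step displacements: (-4,+5), (-5,-4), (+1,-1), (-4,+5), (-5,-4), (+1,-1), (-4,+5), (-5,-4) — a repeating cycle of length 3.
step 9: apply (+1,-1) → a=-34, b=12
step 10: apply (-4,+5) → a=-38, b=17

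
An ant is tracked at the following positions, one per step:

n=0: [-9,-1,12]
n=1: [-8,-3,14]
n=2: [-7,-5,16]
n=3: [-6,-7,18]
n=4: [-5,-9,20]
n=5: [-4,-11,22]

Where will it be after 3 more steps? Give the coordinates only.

The position changes by [+1,-2,+2] every step.
step 6: [-4,-11,22] + [+1,-2,+2] → [-3,-13,24]
step 7: [-3,-13,24] + [+1,-2,+2] → [-2,-15,26]
step 8: [-2,-15,26] + [+1,-2,+2] → [-1,-17,28]

[-1,-17,28]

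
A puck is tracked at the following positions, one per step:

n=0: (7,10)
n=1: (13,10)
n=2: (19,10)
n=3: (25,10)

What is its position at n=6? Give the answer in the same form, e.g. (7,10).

(43,10)

Each step adds (+6,+0) to the position.
step 4: (25,10) + (+6,+0) → (31,10)
step 5: (31,10) + (+6,+0) → (37,10)
step 6: (37,10) + (+6,+0) → (43,10)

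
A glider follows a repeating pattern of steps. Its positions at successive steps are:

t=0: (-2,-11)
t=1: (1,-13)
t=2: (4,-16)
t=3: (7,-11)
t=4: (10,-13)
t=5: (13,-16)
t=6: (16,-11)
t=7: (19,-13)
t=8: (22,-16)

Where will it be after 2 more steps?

(28,-13)

The moves between consecutive positions are (+3,-2), (+3,-3), (+3,+5), (+3,-2), (+3,-3), (+3,+5), (+3,-2), (+3,-3); they repeat the 3-cycle [(+3,-2), (+3,-3), (+3,+5)].
step 9: apply (+3,+5) → (25,-11)
step 10: apply (+3,-2) → (28,-13)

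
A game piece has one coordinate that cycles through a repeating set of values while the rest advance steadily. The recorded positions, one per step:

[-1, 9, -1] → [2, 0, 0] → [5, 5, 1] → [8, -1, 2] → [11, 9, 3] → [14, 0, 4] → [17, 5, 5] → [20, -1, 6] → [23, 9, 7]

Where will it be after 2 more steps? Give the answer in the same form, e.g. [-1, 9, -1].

[29, 5, 9]

First: linear, +3 per step → 29 at step 10.
Second: cycles through 9, 0, 5, -1 every 4 steps. Step 10 lands at position 2 of the cycle → 5.
Third: linear, +1 per step → 9 at step 10.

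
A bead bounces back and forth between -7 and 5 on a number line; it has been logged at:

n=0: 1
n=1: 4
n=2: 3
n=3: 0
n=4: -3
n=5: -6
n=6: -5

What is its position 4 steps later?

The value travels 3 per step and bounces off the walls at -7 and 5.
  step 7: -5 → -2
  step 8: -2 → 1
  step 9: 1 → 4
  step 10: 4 → 3

3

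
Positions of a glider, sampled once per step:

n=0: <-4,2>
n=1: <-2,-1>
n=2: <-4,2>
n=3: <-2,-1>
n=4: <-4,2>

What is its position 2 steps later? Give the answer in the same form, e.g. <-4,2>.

Consecutive displacements <+2,-3>, <-2,+3>, <+2,-3>, <-2,+3> scale by a factor of -1 each step.
step 5: <-4,2> + <+2,-3> → <-2,-1>
step 6: <-2,-1> + <-2,+3> → <-4,2>

<-4,2>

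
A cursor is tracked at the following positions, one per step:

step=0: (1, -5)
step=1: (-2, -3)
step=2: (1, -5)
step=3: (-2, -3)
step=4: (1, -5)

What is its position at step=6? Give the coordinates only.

(1, -5)

Consecutive displacements (-3, +2), (+3, -2), (-3, +2), (+3, -2) scale by a factor of -1 each step.
step 5: (1, -5) + (-3, +2) → (-2, -3)
step 6: (-2, -3) + (+3, -2) → (1, -5)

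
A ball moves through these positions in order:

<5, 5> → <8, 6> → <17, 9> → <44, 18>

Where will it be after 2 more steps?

<368, 126>

The jumps are <+3, +1>, <+9, +3>, <+27, +9> — a geometric progression with ratio 3.
step 4: <44, 18> + <+81, +27> → <125, 45>
step 5: <125, 45> + <+243, +81> → <368, 126>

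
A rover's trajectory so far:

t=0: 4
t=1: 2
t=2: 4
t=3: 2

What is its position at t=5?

Consecutive displacements -2, +2, -2 scale by a factor of -1 each step.
step 4: 2 + 2 → 4
step 5: 4 − 2 → 2

2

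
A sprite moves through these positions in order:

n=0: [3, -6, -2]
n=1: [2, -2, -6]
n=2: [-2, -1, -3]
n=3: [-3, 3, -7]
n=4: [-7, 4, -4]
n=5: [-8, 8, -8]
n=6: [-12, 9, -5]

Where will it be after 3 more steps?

[-18, 18, -10]

Step-to-step displacements: [-1, +4, -4], [-4, +1, +3], [-1, +4, -4], [-4, +1, +3], [-1, +4, -4], [-4, +1, +3] — a repeating cycle of length 2.
step 7: apply [-1, +4, -4] → [-13, 13, -9]
step 8: apply [-4, +1, +3] → [-17, 14, -6]
step 9: apply [-1, +4, -4] → [-18, 18, -10]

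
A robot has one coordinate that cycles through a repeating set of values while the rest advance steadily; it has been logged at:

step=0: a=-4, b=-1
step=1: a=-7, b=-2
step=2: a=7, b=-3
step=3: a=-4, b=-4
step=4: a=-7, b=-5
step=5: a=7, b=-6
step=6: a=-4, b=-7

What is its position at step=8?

A: cycles through -4, -7, 7 every 3 steps. Step 8 lands at position 2 of the cycle → 7.
B: linear, -1 per step → -9 at step 8.

a=7, b=-9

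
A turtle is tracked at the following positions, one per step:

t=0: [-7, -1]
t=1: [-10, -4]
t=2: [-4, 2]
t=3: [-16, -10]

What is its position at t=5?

[-40, -34]

Step-to-step displacements: [-3, -3], [+6, +6], [-12, -12]; each is -2× the previous.
step 4: [-16, -10] + [+24, +24] → [8, 14]
step 5: [8, 14] + [-48, -48] → [-40, -34]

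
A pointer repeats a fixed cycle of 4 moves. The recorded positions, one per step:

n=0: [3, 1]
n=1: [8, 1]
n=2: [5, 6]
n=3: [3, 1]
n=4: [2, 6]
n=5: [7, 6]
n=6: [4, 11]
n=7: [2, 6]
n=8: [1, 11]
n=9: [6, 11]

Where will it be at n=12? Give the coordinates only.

Step-to-step displacements: [+5, +0], [-3, +5], [-2, -5], [-1, +5], [+5, +0], [-3, +5], [-2, -5], [-1, +5], [+5, +0] — a repeating cycle of length 4.
step 10: apply [-3, +5] → [3, 16]
step 11: apply [-2, -5] → [1, 11]
step 12: apply [-1, +5] → [0, 16]

[0, 16]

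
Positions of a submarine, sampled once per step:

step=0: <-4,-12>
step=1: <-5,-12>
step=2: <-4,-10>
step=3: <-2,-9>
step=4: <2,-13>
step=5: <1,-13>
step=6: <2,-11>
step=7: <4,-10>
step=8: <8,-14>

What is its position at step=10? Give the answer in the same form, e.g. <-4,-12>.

The moves between consecutive positions are <-1,+0>, <+1,+2>, <+2,+1>, <+4,-4>, <-1,+0>, <+1,+2>, <+2,+1>, <+4,-4>; they repeat the 4-cycle [<-1,+0>, <+1,+2>, <+2,+1>, <+4,-4>].
step 9: apply <-1,+0> → <7,-14>
step 10: apply <+1,+2> → <8,-12>

<8,-12>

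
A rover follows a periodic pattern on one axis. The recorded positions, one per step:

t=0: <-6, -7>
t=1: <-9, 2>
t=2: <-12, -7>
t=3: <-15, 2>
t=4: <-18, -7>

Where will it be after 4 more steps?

The first coordinate changes by -3 each step, so at step 8 it is -6 + 8·(-3) = -30.
The second coordinate repeats the cycle [-7, 2] with period 2; step 8 mod 2 = 0, giving -7.

<-30, -7>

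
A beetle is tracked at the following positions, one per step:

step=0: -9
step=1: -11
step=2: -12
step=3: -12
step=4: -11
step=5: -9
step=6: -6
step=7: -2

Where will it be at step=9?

First differences are -2, -1, +0, +1, +2, +3, +4; their common second difference is +1 (constant acceleration).
step 8: -2 + 5 → 3
step 9: 3 + 6 → 9

9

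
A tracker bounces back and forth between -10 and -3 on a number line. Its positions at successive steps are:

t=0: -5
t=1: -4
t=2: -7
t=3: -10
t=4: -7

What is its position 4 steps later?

-9

The value reflects between -10 and -3, moving 3 per step.
  step 5: -7 → -4
  step 6: -4 → -5
  step 7: -5 → -8
  step 8: -8 → -9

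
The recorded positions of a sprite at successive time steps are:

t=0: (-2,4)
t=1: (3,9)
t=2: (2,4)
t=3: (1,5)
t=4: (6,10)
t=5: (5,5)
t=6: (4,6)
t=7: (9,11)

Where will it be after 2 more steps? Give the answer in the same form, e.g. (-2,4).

(7,7)

The moves between consecutive positions are (+5,+5), (-1,-5), (-1,+1), (+5,+5), (-1,-5), (-1,+1), (+5,+5); they repeat the 3-cycle [(+5,+5), (-1,-5), (-1,+1)].
step 8: apply (-1,-5) → (8,6)
step 9: apply (-1,+1) → (7,7)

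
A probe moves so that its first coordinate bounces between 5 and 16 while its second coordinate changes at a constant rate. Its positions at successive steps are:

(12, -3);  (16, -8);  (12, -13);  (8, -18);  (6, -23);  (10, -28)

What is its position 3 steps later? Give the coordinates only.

(10, -43)

The first coordinate travels 4 per step and bounces off the walls at 5 and 16.
  step 6: 10 → 14
  step 7: 14 → 14
  step 8: 14 → 10
The second coordinate changes by -5 each step: at step 8 it is -43.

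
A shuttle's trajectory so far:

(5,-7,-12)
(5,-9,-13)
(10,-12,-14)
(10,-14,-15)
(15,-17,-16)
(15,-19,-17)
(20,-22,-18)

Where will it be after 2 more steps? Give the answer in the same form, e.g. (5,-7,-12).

(25,-27,-20)

The moves between consecutive positions are (+0,-2,-1), (+5,-3,-1), (+0,-2,-1), (+5,-3,-1), (+0,-2,-1), (+5,-3,-1); they repeat the 2-cycle [(+0,-2,-1), (+5,-3,-1)].
step 7: apply (+0,-2,-1) → (20,-24,-19)
step 8: apply (+5,-3,-1) → (25,-27,-20)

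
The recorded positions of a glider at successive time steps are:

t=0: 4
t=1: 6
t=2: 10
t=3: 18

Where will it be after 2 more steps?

Step-to-step displacements: +2, +4, +8; each is 2× the previous.
step 4: 18 + 16 → 34
step 5: 34 + 32 → 66

66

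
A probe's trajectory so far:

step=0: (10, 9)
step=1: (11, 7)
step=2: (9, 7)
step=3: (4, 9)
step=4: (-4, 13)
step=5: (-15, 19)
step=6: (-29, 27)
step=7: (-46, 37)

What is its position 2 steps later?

(-89, 63)

Successive displacements: (+1, -2), (-2, +0), (-5, +2), (-8, +4), (-11, +6), (-14, +8), (-17, +10) — each changes by (-3, +2).
step 8: (-46, 37) + (-20, +12) → (-66, 49)
step 9: (-66, 49) + (-23, +14) → (-89, 63)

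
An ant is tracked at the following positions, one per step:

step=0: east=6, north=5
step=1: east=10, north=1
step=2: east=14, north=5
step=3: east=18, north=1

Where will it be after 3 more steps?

The east coordinate changes by +4 each step, so at step 6 it is 6 + 6·(4) = 30.
The north coordinate repeats the cycle [5, 1] with period 2; step 6 mod 2 = 0, giving 5.

east=30, north=5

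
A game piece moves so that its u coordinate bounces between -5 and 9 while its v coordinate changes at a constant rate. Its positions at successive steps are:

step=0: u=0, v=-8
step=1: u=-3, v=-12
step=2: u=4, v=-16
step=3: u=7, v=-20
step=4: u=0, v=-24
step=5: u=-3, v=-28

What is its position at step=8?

The u coordinate reflects between -5 and 9, moving 7 per step.
  step 6: -3 → 4
  step 7: 4 → 7
  step 8: 7 → 0
The v coordinate changes by -4 each step: at step 8 it is -40.

u=0, v=-40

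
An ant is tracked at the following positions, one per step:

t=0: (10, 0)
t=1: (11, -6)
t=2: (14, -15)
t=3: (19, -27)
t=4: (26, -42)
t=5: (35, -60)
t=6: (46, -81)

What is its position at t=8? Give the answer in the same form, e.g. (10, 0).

(74, -132)

First differences are (+1, -6), (+3, -9), (+5, -12), (+7, -15), (+9, -18), (+11, -21); their common second difference is (+2, -3) (constant acceleration).
step 7: (46, -81) + (+13, -24) → (59, -105)
step 8: (59, -105) + (+15, -27) → (74, -132)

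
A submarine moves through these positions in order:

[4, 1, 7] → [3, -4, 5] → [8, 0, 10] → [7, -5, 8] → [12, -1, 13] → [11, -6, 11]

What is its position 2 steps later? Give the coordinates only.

Step-to-step displacements: [-1, -5, -2], [+5, +4, +5], [-1, -5, -2], [+5, +4, +5], [-1, -5, -2] — a repeating cycle of length 2.
step 6: apply [+5, +4, +5] → [16, -2, 16]
step 7: apply [-1, -5, -2] → [15, -7, 14]

[15, -7, 14]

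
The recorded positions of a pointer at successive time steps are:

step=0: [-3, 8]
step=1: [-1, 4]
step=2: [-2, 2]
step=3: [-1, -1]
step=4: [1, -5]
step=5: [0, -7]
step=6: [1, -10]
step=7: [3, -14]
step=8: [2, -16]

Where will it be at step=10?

[5, -23]

Step-to-step displacements: [+2, -4], [-1, -2], [+1, -3], [+2, -4], [-1, -2], [+1, -3], [+2, -4], [-1, -2] — a repeating cycle of length 3.
step 9: apply [+1, -3] → [3, -19]
step 10: apply [+2, -4] → [5, -23]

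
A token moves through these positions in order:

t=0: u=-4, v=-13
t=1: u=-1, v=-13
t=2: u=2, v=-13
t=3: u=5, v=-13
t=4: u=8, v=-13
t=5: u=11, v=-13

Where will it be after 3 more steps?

The position changes by (+3, +0) every step.
step 6: u=11, v=-13 + (+3, +0) → u=14, v=-13
step 7: u=14, v=-13 + (+3, +0) → u=17, v=-13
step 8: u=17, v=-13 + (+3, +0) → u=20, v=-13

u=20, v=-13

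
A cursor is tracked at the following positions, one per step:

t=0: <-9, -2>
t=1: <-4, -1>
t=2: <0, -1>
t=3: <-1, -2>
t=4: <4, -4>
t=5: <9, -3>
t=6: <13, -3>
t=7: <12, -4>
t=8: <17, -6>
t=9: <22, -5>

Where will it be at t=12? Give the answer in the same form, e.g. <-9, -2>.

<30, -8>

Step-to-step displacements: <+5, +1>, <+4, +0>, <-1, -1>, <+5, -2>, <+5, +1>, <+4, +0>, <-1, -1>, <+5, -2>, <+5, +1> — a repeating cycle of length 4.
step 10: apply <+4, +0> → <26, -5>
step 11: apply <-1, -1> → <25, -6>
step 12: apply <+5, -2> → <30, -8>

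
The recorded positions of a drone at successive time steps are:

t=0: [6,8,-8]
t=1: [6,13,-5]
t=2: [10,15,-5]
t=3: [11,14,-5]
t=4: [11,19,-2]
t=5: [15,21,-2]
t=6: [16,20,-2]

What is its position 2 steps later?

[20,27,1]

Step-to-step displacements: [+0,+5,+3], [+4,+2,+0], [+1,-1,+0], [+0,+5,+3], [+4,+2,+0], [+1,-1,+0] — a repeating cycle of length 3.
step 7: apply [+0,+5,+3] → [16,25,1]
step 8: apply [+4,+2,+0] → [20,27,1]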